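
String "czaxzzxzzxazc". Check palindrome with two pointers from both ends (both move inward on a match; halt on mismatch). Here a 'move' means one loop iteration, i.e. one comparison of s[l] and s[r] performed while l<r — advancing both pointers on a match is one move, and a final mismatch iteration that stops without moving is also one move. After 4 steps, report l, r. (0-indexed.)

l=4, r=8

l=0 r=12: 'c'=='c', l++,r--
l=1 r=11: 'z'=='z', l++,r--
l=2 r=10: 'a'=='a', l++,r--
l=3 r=9: 'x'=='x', l++,r--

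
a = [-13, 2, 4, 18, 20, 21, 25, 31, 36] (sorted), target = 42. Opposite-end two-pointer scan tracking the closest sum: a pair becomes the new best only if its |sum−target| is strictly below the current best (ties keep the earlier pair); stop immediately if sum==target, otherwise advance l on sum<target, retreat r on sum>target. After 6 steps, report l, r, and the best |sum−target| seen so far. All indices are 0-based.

l=0 r=8: -13+36=23 d=19 *, l++
l=1 r=8: 2+36=38 d=4 *, l++
l=2 r=8: 4+36=40 d=2 *, l++
l=3 r=8: 18+36=54 d=12, r--
l=3 r=7: 18+31=49 d=7, r--
l=3 r=6: 18+25=43 d=1 *, r--

l=3, r=5, best |Δ|=1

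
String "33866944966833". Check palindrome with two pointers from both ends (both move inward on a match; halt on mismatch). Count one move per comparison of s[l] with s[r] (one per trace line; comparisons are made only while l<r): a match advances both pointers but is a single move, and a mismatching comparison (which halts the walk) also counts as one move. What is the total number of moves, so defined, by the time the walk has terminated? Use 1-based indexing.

l=1 r=14: '3'=='3', l++,r--
l=2 r=13: '3'=='3', l++,r--
l=3 r=12: '8'=='8', l++,r--
l=4 r=11: '6'=='6', l++,r--
l=5 r=10: '6'=='6', l++,r--
l=6 r=9: '9'=='9', l++,r--
l=7 r=8: '4'=='4', l++,r--

7 moves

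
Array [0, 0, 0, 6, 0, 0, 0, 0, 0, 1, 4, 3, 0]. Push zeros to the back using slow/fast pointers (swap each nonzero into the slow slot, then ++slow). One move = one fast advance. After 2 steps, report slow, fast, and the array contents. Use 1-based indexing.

slow=1, fast=3, a=[0, 0, 0, 6, 0, 0, 0, 0, 0, 1, 4, 3, 0]

(s=1,f=1) a[fast]=0 → fast++
(s=1,f=2) a[fast]=0 → fast++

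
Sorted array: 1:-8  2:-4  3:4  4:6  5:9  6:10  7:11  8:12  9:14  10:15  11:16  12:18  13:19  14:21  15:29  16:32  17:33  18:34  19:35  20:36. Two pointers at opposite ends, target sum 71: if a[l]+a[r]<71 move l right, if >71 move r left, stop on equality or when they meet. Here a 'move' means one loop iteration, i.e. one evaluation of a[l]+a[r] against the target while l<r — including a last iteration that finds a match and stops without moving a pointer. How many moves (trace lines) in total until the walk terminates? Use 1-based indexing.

[1,20] -8+36=28 <71 → l++
[2,20] -4+36=32 <71 → l++
[3,20] 4+36=40 <71 → l++
[4,20] 6+36=42 <71 → l++
[5,20] 9+36=45 <71 → l++
[6,20] 10+36=46 <71 → l++
[7,20] 11+36=47 <71 → l++
[8,20] 12+36=48 <71 → l++
[9,20] 14+36=50 <71 → l++
[10,20] 15+36=51 <71 → l++
[11,20] 16+36=52 <71 → l++
[12,20] 18+36=54 <71 → l++
[13,20] 19+36=55 <71 → l++
[14,20] 21+36=57 <71 → l++
[15,20] 29+36=65 <71 → l++
[16,20] 32+36=68 <71 → l++
[17,20] 33+36=69 <71 → l++
[18,20] 34+36=70 <71 → l++
[19,20] 35+36=71 → found

19 moves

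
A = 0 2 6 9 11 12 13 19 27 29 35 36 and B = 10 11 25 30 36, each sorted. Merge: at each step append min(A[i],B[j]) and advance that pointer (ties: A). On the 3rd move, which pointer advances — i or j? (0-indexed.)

i

i=0 j=0: A[i]=0<=B[j]=10 take 0, i++
i=1 j=0: A[i]=2<=B[j]=10 take 2, i++
i=2 j=0: A[i]=6<=B[j]=10 take 6, i++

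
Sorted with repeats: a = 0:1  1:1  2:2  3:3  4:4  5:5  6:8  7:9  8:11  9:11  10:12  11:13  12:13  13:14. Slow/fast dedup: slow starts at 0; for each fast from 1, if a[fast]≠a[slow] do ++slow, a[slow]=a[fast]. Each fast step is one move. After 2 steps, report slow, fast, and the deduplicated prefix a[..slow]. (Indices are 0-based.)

slow=0 fast=1: a[fast]=1=a[slow] dup, fast++
slow=0 fast=2: a[fast]=2≠a[slow]=1 write a[1]=2, slow++,fast++

slow=1, fast=3, prefix=[1, 2]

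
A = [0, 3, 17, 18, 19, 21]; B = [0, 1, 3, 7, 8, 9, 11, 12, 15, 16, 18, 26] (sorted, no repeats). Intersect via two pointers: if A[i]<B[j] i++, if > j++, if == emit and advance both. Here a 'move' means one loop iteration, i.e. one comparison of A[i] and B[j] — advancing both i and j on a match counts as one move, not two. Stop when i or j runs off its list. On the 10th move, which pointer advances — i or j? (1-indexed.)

i=1 j=1: 0==0 emit, i++,j++
i=2 j=2: 3>1, j++
i=2 j=3: 3==3 emit, i++,j++
i=3 j=4: 17>7, j++
i=3 j=5: 17>8, j++
i=3 j=6: 17>9, j++
i=3 j=7: 17>11, j++
i=3 j=8: 17>12, j++
i=3 j=9: 17>15, j++
i=3 j=10: 17>16, j++

j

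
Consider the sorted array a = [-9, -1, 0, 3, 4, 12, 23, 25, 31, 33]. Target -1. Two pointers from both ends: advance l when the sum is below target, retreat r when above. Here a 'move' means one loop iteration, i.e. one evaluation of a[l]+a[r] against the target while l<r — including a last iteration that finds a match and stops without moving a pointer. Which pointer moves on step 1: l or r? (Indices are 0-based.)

l=0 r=9: -9+33=24 >-1, r--

r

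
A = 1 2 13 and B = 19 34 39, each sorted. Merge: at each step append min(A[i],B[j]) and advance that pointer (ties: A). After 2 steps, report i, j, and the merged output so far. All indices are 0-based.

i=0 j=0: A[i]=1<=B[j]=19 take 1, i++
i=1 j=0: A[i]=2<=B[j]=19 take 2, i++

i=2, j=0, merged so far=[1, 2]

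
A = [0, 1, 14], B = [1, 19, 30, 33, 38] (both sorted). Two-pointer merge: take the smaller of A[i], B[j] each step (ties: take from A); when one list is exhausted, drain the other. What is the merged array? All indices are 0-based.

[i=0,j=0] A[i]=0<=B[j]=1 take 0 → i++
[i=1,j=0] A[i]=1<=B[j]=1 take 1 → i++
[i=2,j=0] A[i]=14>B[j]=1 take 1 → j++
[i=2,j=1] A[i]=14<=B[j]=19 take 14 → i++
[i=3,j=1] A done, take B[j]=19 → j++
[i=3,j=2] A done, take B[j]=30 → j++
[i=3,j=3] A done, take B[j]=33 → j++
[i=3,j=4] A done, take B[j]=38 → j++

[0, 1, 1, 14, 19, 30, 33, 38]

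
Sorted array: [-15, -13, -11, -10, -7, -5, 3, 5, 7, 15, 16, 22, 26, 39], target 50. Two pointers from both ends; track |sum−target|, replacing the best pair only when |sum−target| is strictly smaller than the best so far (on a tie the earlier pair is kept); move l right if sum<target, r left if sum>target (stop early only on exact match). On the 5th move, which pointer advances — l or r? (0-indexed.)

[0,13] -15+39=24 d=26 * → l++
[1,13] -13+39=26 d=24 * → l++
[2,13] -11+39=28 d=22 * → l++
[3,13] -10+39=29 d=21 * → l++
[4,13] -7+39=32 d=18 * → l++

l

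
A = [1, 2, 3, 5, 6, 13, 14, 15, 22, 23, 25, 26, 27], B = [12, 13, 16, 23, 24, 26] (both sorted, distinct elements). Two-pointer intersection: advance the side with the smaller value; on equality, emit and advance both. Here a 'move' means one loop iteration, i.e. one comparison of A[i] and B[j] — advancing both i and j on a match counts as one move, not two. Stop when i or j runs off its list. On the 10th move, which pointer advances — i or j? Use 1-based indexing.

j

[i=1,j=1] 1<12 → i++
[i=2,j=1] 2<12 → i++
[i=3,j=1] 3<12 → i++
[i=4,j=1] 5<12 → i++
[i=5,j=1] 6<12 → i++
[i=6,j=1] 13>12 → j++
[i=6,j=2] 13==13 emit → i++,j++
[i=7,j=3] 14<16 → i++
[i=8,j=3] 15<16 → i++
[i=9,j=3] 22>16 → j++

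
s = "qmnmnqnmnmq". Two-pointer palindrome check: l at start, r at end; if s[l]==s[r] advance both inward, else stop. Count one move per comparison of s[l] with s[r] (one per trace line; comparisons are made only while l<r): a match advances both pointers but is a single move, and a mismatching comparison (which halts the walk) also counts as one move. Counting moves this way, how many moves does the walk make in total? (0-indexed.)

l=0 r=10: 'q'=='q', l++,r--
l=1 r=9: 'm'=='m', l++,r--
l=2 r=8: 'n'=='n', l++,r--
l=3 r=7: 'm'=='m', l++,r--
l=4 r=6: 'n'=='n', l++,r--

5 moves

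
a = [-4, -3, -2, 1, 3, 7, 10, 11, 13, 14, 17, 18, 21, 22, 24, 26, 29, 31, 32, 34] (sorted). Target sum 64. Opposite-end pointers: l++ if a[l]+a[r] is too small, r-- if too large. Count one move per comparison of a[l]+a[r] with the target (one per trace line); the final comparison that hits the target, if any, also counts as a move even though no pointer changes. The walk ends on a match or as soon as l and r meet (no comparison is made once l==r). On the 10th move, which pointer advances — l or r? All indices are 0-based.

l=0 r=19: -4+34=30 <64, l++
l=1 r=19: -3+34=31 <64, l++
l=2 r=19: -2+34=32 <64, l++
l=3 r=19: 1+34=35 <64, l++
l=4 r=19: 3+34=37 <64, l++
l=5 r=19: 7+34=41 <64, l++
l=6 r=19: 10+34=44 <64, l++
l=7 r=19: 11+34=45 <64, l++
l=8 r=19: 13+34=47 <64, l++
l=9 r=19: 14+34=48 <64, l++

l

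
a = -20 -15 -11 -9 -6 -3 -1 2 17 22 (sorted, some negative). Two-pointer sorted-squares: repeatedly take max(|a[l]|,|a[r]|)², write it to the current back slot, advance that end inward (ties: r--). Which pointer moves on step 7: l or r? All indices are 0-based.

l

l=0 r=9: |-20|<=|22| out[9]=484, r--
l=0 r=8: |-20|>|17| out[8]=400, l++
l=1 r=8: |-15|<=|17| out[7]=289, r--
l=1 r=7: |-15|>|2| out[6]=225, l++
l=2 r=7: |-11|>|2| out[5]=121, l++
l=3 r=7: |-9|>|2| out[4]=81, l++
l=4 r=7: |-6|>|2| out[3]=36, l++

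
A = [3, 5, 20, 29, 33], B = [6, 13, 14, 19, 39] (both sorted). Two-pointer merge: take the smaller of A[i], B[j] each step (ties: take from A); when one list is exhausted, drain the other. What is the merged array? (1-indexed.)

[3, 5, 6, 13, 14, 19, 20, 29, 33, 39]

i=1 j=1: A[i]=3<=B[j]=6 take 3, i++
i=2 j=1: A[i]=5<=B[j]=6 take 5, i++
i=3 j=1: A[i]=20>B[j]=6 take 6, j++
i=3 j=2: A[i]=20>B[j]=13 take 13, j++
i=3 j=3: A[i]=20>B[j]=14 take 14, j++
i=3 j=4: A[i]=20>B[j]=19 take 19, j++
i=3 j=5: A[i]=20<=B[j]=39 take 20, i++
i=4 j=5: A[i]=29<=B[j]=39 take 29, i++
i=5 j=5: A[i]=33<=B[j]=39 take 33, i++
i=6 j=5: A done, take B[j]=39, j++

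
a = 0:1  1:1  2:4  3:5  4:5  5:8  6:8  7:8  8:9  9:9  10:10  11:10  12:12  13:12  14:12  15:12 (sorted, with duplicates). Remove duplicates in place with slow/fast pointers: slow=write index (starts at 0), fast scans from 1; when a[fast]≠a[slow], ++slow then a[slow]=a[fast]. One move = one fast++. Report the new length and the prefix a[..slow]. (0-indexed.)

length 7; prefix = [1, 4, 5, 8, 9, 10, 12]

(s=0,f=1) a[fast]=1=a[slow] dup → fast++
(s=0,f=2) a[fast]=4≠a[slow]=1 write a[1]=4 → slow++,fast++
(s=1,f=3) a[fast]=5≠a[slow]=4 write a[2]=5 → slow++,fast++
(s=2,f=4) a[fast]=5=a[slow] dup → fast++
(s=2,f=5) a[fast]=8≠a[slow]=5 write a[3]=8 → slow++,fast++
(s=3,f=6) a[fast]=8=a[slow] dup → fast++
(s=3,f=7) a[fast]=8=a[slow] dup → fast++
(s=3,f=8) a[fast]=9≠a[slow]=8 write a[4]=9 → slow++,fast++
(s=4,f=9) a[fast]=9=a[slow] dup → fast++
(s=4,f=10) a[fast]=10≠a[slow]=9 write a[5]=10 → slow++,fast++
(s=5,f=11) a[fast]=10=a[slow] dup → fast++
(s=5,f=12) a[fast]=12≠a[slow]=10 write a[6]=12 → slow++,fast++
(s=6,f=13) a[fast]=12=a[slow] dup → fast++
(s=6,f=14) a[fast]=12=a[slow] dup → fast++
(s=6,f=15) a[fast]=12=a[slow] dup → fast++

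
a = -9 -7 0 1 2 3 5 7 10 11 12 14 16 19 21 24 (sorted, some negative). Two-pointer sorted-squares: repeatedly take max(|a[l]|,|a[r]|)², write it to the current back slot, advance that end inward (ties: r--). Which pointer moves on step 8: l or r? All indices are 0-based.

r

[0,15] |-9|<=|24| out[15]=576 → r--
[0,14] |-9|<=|21| out[14]=441 → r--
[0,13] |-9|<=|19| out[13]=361 → r--
[0,12] |-9|<=|16| out[12]=256 → r--
[0,11] |-9|<=|14| out[11]=196 → r--
[0,10] |-9|<=|12| out[10]=144 → r--
[0,9] |-9|<=|11| out[9]=121 → r--
[0,8] |-9|<=|10| out[8]=100 → r--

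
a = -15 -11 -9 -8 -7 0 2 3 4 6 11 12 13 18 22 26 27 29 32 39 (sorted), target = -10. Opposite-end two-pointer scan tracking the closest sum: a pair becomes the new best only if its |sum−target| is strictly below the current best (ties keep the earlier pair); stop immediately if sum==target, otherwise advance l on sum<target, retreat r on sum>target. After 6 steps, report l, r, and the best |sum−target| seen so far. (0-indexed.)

l=0 r=19: -15+39=24 d=34 *, r--
l=0 r=18: -15+32=17 d=27 *, r--
l=0 r=17: -15+29=14 d=24 *, r--
l=0 r=16: -15+27=12 d=22 *, r--
l=0 r=15: -15+26=11 d=21 *, r--
l=0 r=14: -15+22=7 d=17 *, r--

l=0, r=13, best |Δ|=17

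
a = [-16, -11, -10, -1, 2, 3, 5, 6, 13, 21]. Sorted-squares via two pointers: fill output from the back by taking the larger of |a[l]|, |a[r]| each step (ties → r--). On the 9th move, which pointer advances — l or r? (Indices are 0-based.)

[0,9] |-16|<=|21| out[9]=441 → r--
[0,8] |-16|>|13| out[8]=256 → l++
[1,8] |-11|<=|13| out[7]=169 → r--
[1,7] |-11|>|6| out[6]=121 → l++
[2,7] |-10|>|6| out[5]=100 → l++
[3,7] |-1|<=|6| out[4]=36 → r--
[3,6] |-1|<=|5| out[3]=25 → r--
[3,5] |-1|<=|3| out[2]=9 → r--
[3,4] |-1|<=|2| out[1]=4 → r--

r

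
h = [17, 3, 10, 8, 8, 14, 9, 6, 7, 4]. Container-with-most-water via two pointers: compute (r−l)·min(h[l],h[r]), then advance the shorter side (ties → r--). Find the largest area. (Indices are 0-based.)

l=0 r=9: min(17,4)*9=36 best=36 *, r--
l=0 r=8: min(17,7)*8=56 best=56 *, r--
l=0 r=7: min(17,6)*7=42 best=56, r--
l=0 r=6: min(17,9)*6=54 best=56, r--
l=0 r=5: min(17,14)*5=70 best=70 *, r--
l=0 r=4: min(17,8)*4=32 best=70, r--
l=0 r=3: min(17,8)*3=24 best=70, r--
l=0 r=2: min(17,10)*2=20 best=70, r--
l=0 r=1: min(17,3)*1=3 best=70, r--

max area = 70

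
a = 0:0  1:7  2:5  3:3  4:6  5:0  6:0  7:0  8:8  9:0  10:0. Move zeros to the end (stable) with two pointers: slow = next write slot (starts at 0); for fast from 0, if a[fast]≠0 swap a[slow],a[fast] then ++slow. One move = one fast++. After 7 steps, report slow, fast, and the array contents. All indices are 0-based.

slow=4, fast=7, a=[7, 5, 3, 6, 0, 0, 0, 0, 8, 0, 0]

(s=0,f=0) a[fast]=0 → fast++
(s=0,f=1) a[fast]=7≠0 swap→a[0]=7 → slow++,fast++
(s=1,f=2) a[fast]=5≠0 swap→a[1]=5 → slow++,fast++
(s=2,f=3) a[fast]=3≠0 swap→a[2]=3 → slow++,fast++
(s=3,f=4) a[fast]=6≠0 swap→a[3]=6 → slow++,fast++
(s=4,f=5) a[fast]=0 → fast++
(s=4,f=6) a[fast]=0 → fast++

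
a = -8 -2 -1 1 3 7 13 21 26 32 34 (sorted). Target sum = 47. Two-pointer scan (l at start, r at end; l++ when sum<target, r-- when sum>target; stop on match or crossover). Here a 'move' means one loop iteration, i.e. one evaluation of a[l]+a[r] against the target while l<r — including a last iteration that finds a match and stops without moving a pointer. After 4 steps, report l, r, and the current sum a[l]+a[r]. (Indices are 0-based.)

[0,10] -8+34=26 <47 → l++
[1,10] -2+34=32 <47 → l++
[2,10] -1+34=33 <47 → l++
[3,10] 1+34=35 <47 → l++

l=4, r=10, sum=37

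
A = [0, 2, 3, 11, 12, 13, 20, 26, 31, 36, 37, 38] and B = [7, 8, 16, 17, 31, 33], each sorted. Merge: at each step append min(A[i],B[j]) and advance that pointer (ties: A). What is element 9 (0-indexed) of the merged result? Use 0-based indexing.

merged[9] = 17

[i=0,j=0] A[i]=0<=B[j]=7 take 0 → i++
[i=1,j=0] A[i]=2<=B[j]=7 take 2 → i++
[i=2,j=0] A[i]=3<=B[j]=7 take 3 → i++
[i=3,j=0] A[i]=11>B[j]=7 take 7 → j++
[i=3,j=1] A[i]=11>B[j]=8 take 8 → j++
[i=3,j=2] A[i]=11<=B[j]=16 take 11 → i++
[i=4,j=2] A[i]=12<=B[j]=16 take 12 → i++
[i=5,j=2] A[i]=13<=B[j]=16 take 13 → i++
[i=6,j=2] A[i]=20>B[j]=16 take 16 → j++
[i=6,j=3] A[i]=20>B[j]=17 take 17 → j++
[i=6,j=4] A[i]=20<=B[j]=31 take 20 → i++
[i=7,j=4] A[i]=26<=B[j]=31 take 26 → i++
[i=8,j=4] A[i]=31<=B[j]=31 take 31 → i++
[i=9,j=4] A[i]=36>B[j]=31 take 31 → j++
[i=9,j=5] A[i]=36>B[j]=33 take 33 → j++
[i=9,j=6] B done, take A[i]=36 → i++
[i=10,j=6] B done, take A[i]=37 → i++
[i=11,j=6] B done, take A[i]=38 → i++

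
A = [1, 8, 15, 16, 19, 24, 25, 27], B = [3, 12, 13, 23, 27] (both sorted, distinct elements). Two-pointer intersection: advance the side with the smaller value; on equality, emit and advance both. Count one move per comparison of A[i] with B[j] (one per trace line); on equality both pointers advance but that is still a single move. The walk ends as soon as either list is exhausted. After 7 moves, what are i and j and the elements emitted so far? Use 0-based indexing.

[i=0,j=0] 1<3 → i++
[i=1,j=0] 8>3 → j++
[i=1,j=1] 8<12 → i++
[i=2,j=1] 15>12 → j++
[i=2,j=2] 15>13 → j++
[i=2,j=3] 15<23 → i++
[i=3,j=3] 16<23 → i++

i=4, j=3, emitted=[]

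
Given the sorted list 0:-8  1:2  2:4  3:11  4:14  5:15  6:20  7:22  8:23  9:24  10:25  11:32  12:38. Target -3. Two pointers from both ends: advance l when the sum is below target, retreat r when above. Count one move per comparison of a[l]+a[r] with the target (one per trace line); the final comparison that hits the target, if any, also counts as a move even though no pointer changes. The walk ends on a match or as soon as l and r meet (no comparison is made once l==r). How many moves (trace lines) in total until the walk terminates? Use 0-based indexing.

12 moves

[0,12] -8+38=30 >-3 → r--
[0,11] -8+32=24 >-3 → r--
[0,10] -8+25=17 >-3 → r--
[0,9] -8+24=16 >-3 → r--
[0,8] -8+23=15 >-3 → r--
[0,7] -8+22=14 >-3 → r--
[0,6] -8+20=12 >-3 → r--
[0,5] -8+15=7 >-3 → r--
[0,4] -8+14=6 >-3 → r--
[0,3] -8+11=3 >-3 → r--
[0,2] -8+4=-4 <-3 → l++
[1,2] 2+4=6 >-3 → r--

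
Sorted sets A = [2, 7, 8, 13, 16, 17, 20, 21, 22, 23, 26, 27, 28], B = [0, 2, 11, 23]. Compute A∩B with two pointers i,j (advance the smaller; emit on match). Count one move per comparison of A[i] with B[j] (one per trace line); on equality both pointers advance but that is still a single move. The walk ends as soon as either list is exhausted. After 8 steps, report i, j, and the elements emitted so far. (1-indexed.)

i=1 j=1: 2>0, j++
i=1 j=2: 2==2 emit, i++,j++
i=2 j=3: 7<11, i++
i=3 j=3: 8<11, i++
i=4 j=3: 13>11, j++
i=4 j=4: 13<23, i++
i=5 j=4: 16<23, i++
i=6 j=4: 17<23, i++

i=7, j=4, emitted=[2]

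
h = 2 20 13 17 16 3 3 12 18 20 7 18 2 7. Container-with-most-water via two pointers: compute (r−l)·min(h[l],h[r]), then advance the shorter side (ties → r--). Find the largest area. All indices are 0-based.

[0,13] min(2,7)*13=26 best=26 * → l++
[1,13] min(20,7)*12=84 best=84 * → r--
[1,12] min(20,2)*11=22 best=84 → r--
[1,11] min(20,18)*10=180 best=180 * → r--
[1,10] min(20,7)*9=63 best=180 → r--
[1,9] min(20,20)*8=160 best=180 → r--
[1,8] min(20,18)*7=126 best=180 → r--
[1,7] min(20,12)*6=72 best=180 → r--
[1,6] min(20,3)*5=15 best=180 → r--
[1,5] min(20,3)*4=12 best=180 → r--
[1,4] min(20,16)*3=48 best=180 → r--
[1,3] min(20,17)*2=34 best=180 → r--
[1,2] min(20,13)*1=13 best=180 → r--

max area = 180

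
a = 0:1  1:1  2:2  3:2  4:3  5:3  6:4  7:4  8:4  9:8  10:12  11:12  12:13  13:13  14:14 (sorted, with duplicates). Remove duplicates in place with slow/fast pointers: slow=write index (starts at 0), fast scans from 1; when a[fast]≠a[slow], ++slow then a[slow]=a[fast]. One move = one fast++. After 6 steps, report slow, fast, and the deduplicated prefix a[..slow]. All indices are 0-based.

slow=0 fast=1: a[fast]=1=a[slow] dup, fast++
slow=0 fast=2: a[fast]=2≠a[slow]=1 write a[1]=2, slow++,fast++
slow=1 fast=3: a[fast]=2=a[slow] dup, fast++
slow=1 fast=4: a[fast]=3≠a[slow]=2 write a[2]=3, slow++,fast++
slow=2 fast=5: a[fast]=3=a[slow] dup, fast++
slow=2 fast=6: a[fast]=4≠a[slow]=3 write a[3]=4, slow++,fast++

slow=3, fast=7, prefix=[1, 2, 3, 4]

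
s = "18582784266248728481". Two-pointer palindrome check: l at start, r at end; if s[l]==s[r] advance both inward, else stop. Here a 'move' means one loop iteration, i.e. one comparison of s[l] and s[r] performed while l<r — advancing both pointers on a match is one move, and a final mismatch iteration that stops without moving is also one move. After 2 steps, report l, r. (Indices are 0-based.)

l=2, r=17

[0,19] '1'=='1' → l++,r--
[1,18] '8'=='8' → l++,r--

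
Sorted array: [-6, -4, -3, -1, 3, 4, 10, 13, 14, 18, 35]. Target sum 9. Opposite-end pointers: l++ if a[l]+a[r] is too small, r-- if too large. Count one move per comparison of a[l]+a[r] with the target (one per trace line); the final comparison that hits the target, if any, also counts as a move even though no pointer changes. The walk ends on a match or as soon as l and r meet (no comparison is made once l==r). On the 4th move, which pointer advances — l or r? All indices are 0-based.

r

[0,10] -6+35=29 >9 → r--
[0,9] -6+18=12 >9 → r--
[0,8] -6+14=8 <9 → l++
[1,8] -4+14=10 >9 → r--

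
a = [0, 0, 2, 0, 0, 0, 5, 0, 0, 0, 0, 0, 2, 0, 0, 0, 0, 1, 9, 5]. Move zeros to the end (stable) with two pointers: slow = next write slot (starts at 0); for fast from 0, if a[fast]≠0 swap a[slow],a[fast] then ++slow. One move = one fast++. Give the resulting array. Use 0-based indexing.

(s=0,f=0) a[fast]=0 → fast++
(s=0,f=1) a[fast]=0 → fast++
(s=0,f=2) a[fast]=2≠0 swap→a[0]=2 → slow++,fast++
(s=1,f=3) a[fast]=0 → fast++
(s=1,f=4) a[fast]=0 → fast++
(s=1,f=5) a[fast]=0 → fast++
(s=1,f=6) a[fast]=5≠0 swap→a[1]=5 → slow++,fast++
(s=2,f=7) a[fast]=0 → fast++
(s=2,f=8) a[fast]=0 → fast++
(s=2,f=9) a[fast]=0 → fast++
(s=2,f=10) a[fast]=0 → fast++
(s=2,f=11) a[fast]=0 → fast++
(s=2,f=12) a[fast]=2≠0 swap→a[2]=2 → slow++,fast++
(s=3,f=13) a[fast]=0 → fast++
(s=3,f=14) a[fast]=0 → fast++
(s=3,f=15) a[fast]=0 → fast++
(s=3,f=16) a[fast]=0 → fast++
(s=3,f=17) a[fast]=1≠0 swap→a[3]=1 → slow++,fast++
(s=4,f=18) a[fast]=9≠0 swap→a[4]=9 → slow++,fast++
(s=5,f=19) a[fast]=5≠0 swap→a[5]=5 → slow++,fast++

[2, 5, 2, 1, 9, 5, 0, 0, 0, 0, 0, 0, 0, 0, 0, 0, 0, 0, 0, 0]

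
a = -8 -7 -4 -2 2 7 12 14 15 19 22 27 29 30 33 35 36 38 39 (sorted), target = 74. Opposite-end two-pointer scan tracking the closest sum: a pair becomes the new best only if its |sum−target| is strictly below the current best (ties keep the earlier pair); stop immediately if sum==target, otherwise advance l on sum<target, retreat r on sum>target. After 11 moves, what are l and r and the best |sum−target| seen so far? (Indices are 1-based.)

l=1 r=19: -8+39=31 d=43 *, l++
l=2 r=19: -7+39=32 d=42 *, l++
l=3 r=19: -4+39=35 d=39 *, l++
l=4 r=19: -2+39=37 d=37 *, l++
l=5 r=19: 2+39=41 d=33 *, l++
l=6 r=19: 7+39=46 d=28 *, l++
l=7 r=19: 12+39=51 d=23 *, l++
l=8 r=19: 14+39=53 d=21 *, l++
l=9 r=19: 15+39=54 d=20 *, l++
l=10 r=19: 19+39=58 d=16 *, l++
l=11 r=19: 22+39=61 d=13 *, l++

l=12, r=19, best |Δ|=13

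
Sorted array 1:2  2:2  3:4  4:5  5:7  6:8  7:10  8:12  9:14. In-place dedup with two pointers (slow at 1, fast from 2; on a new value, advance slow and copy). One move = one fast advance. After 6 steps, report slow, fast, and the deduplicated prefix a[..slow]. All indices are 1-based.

slow=6, fast=8, prefix=[2, 4, 5, 7, 8, 10]

slow=1 fast=2: a[fast]=2=a[slow] dup, fast++
slow=1 fast=3: a[fast]=4≠a[slow]=2 write a[2]=4, slow++,fast++
slow=2 fast=4: a[fast]=5≠a[slow]=4 write a[3]=5, slow++,fast++
slow=3 fast=5: a[fast]=7≠a[slow]=5 write a[4]=7, slow++,fast++
slow=4 fast=6: a[fast]=8≠a[slow]=7 write a[5]=8, slow++,fast++
slow=5 fast=7: a[fast]=10≠a[slow]=8 write a[6]=10, slow++,fast++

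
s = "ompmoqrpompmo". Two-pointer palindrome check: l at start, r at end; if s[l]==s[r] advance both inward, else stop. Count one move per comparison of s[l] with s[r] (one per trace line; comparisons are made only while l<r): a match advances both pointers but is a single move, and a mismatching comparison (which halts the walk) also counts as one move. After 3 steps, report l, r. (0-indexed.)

l=0 r=12: 'o'=='o', l++,r--
l=1 r=11: 'm'=='m', l++,r--
l=2 r=10: 'p'=='p', l++,r--

l=3, r=9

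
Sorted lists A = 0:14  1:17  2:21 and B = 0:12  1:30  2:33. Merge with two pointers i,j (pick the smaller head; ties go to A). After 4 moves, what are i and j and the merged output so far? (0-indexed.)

i=3, j=1, merged so far=[12, 14, 17, 21]

[i=0,j=0] A[i]=14>B[j]=12 take 12 → j++
[i=0,j=1] A[i]=14<=B[j]=30 take 14 → i++
[i=1,j=1] A[i]=17<=B[j]=30 take 17 → i++
[i=2,j=1] A[i]=21<=B[j]=30 take 21 → i++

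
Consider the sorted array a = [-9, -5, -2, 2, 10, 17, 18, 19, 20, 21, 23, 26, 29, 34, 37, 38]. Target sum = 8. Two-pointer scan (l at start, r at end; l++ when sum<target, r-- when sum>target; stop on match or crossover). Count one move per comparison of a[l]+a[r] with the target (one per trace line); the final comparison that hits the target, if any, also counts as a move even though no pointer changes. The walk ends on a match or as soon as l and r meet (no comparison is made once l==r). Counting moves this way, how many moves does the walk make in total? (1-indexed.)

11 moves

[1,16] -9+38=29 >8 → r--
[1,15] -9+37=28 >8 → r--
[1,14] -9+34=25 >8 → r--
[1,13] -9+29=20 >8 → r--
[1,12] -9+26=17 >8 → r--
[1,11] -9+23=14 >8 → r--
[1,10] -9+21=12 >8 → r--
[1,9] -9+20=11 >8 → r--
[1,8] -9+19=10 >8 → r--
[1,7] -9+18=9 >8 → r--
[1,6] -9+17=8 → found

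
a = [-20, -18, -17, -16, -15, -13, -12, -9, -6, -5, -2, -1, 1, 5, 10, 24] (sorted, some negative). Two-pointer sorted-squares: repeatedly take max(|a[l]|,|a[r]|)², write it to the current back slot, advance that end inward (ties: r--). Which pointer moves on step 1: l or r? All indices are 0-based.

l=0 r=15: |-20|<=|24| out[15]=576, r--

r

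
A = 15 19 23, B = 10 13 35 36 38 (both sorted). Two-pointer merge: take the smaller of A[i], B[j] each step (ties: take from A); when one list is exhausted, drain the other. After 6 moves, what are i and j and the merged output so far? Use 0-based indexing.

[i=0,j=0] A[i]=15>B[j]=10 take 10 → j++
[i=0,j=1] A[i]=15>B[j]=13 take 13 → j++
[i=0,j=2] A[i]=15<=B[j]=35 take 15 → i++
[i=1,j=2] A[i]=19<=B[j]=35 take 19 → i++
[i=2,j=2] A[i]=23<=B[j]=35 take 23 → i++
[i=3,j=2] A done, take B[j]=35 → j++

i=3, j=3, merged so far=[10, 13, 15, 19, 23, 35]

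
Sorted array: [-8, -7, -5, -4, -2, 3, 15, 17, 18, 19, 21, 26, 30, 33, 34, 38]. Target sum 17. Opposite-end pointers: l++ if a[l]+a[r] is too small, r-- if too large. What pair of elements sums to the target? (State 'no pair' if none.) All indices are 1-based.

[1,16] -8+38=30 >17 → r--
[1,15] -8+34=26 >17 → r--
[1,14] -8+33=25 >17 → r--
[1,13] -8+30=22 >17 → r--
[1,12] -8+26=18 >17 → r--
[1,11] -8+21=13 <17 → l++
[2,11] -7+21=14 <17 → l++
[3,11] -5+21=16 <17 → l++
[4,11] -4+21=17 → found

(-4, 21)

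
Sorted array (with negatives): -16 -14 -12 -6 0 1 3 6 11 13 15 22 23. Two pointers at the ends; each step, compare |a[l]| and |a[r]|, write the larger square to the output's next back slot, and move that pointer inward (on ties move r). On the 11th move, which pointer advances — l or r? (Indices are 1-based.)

r

[1,13] |-16|<=|23| out[13]=529 → r--
[1,12] |-16|<=|22| out[12]=484 → r--
[1,11] |-16|>|15| out[11]=256 → l++
[2,11] |-14|<=|15| out[10]=225 → r--
[2,10] |-14|>|13| out[9]=196 → l++
[3,10] |-12|<=|13| out[8]=169 → r--
[3,9] |-12|>|11| out[7]=144 → l++
[4,9] |-6|<=|11| out[6]=121 → r--
[4,8] |-6|<=|6| out[5]=36 → r--
[4,7] |-6|>|3| out[4]=36 → l++
[5,7] |0|<=|3| out[3]=9 → r--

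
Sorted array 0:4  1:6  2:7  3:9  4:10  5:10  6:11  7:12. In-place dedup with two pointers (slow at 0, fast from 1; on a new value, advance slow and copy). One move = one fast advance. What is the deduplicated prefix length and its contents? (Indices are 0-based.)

(s=0,f=1) a[fast]=6≠a[slow]=4 write a[1]=6 → slow++,fast++
(s=1,f=2) a[fast]=7≠a[slow]=6 write a[2]=7 → slow++,fast++
(s=2,f=3) a[fast]=9≠a[slow]=7 write a[3]=9 → slow++,fast++
(s=3,f=4) a[fast]=10≠a[slow]=9 write a[4]=10 → slow++,fast++
(s=4,f=5) a[fast]=10=a[slow] dup → fast++
(s=4,f=6) a[fast]=11≠a[slow]=10 write a[5]=11 → slow++,fast++
(s=5,f=7) a[fast]=12≠a[slow]=11 write a[6]=12 → slow++,fast++

length 7; prefix = [4, 6, 7, 9, 10, 11, 12]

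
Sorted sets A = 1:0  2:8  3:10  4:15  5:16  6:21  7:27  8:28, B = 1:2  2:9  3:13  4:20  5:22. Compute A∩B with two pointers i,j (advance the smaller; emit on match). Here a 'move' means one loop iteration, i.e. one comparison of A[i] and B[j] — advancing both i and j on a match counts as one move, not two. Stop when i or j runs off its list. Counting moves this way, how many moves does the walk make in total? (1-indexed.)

11 moves

[i=1,j=1] 0<2 → i++
[i=2,j=1] 8>2 → j++
[i=2,j=2] 8<9 → i++
[i=3,j=2] 10>9 → j++
[i=3,j=3] 10<13 → i++
[i=4,j=3] 15>13 → j++
[i=4,j=4] 15<20 → i++
[i=5,j=4] 16<20 → i++
[i=6,j=4] 21>20 → j++
[i=6,j=5] 21<22 → i++
[i=7,j=5] 27>22 → j++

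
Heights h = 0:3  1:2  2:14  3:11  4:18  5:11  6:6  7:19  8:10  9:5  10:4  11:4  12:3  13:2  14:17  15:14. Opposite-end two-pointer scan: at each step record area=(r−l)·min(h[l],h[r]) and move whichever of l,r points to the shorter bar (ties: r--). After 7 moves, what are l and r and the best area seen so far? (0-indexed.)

l=4, r=12, best area=182

[0,15] min(3,14)*15=45 best=45 * → l++
[1,15] min(2,14)*14=28 best=45 → l++
[2,15] min(14,14)*13=182 best=182 * → r--
[2,14] min(14,17)*12=168 best=182 → l++
[3,14] min(11,17)*11=121 best=182 → l++
[4,14] min(18,17)*10=170 best=182 → r--
[4,13] min(18,2)*9=18 best=182 → r--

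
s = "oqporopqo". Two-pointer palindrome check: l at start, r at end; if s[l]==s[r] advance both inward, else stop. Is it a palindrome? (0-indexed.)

l=0 r=8: 'o'=='o', l++,r--
l=1 r=7: 'q'=='q', l++,r--
l=2 r=6: 'p'=='p', l++,r--
l=3 r=5: 'o'=='o', l++,r--

palindrome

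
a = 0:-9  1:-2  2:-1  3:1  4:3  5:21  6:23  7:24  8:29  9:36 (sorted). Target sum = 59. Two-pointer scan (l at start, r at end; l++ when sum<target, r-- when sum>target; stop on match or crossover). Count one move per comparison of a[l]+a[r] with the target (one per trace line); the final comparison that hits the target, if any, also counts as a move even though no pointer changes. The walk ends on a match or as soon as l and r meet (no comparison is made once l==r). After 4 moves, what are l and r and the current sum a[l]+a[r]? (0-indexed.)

l=0 r=9: -9+36=27 <59, l++
l=1 r=9: -2+36=34 <59, l++
l=2 r=9: -1+36=35 <59, l++
l=3 r=9: 1+36=37 <59, l++

l=4, r=9, sum=39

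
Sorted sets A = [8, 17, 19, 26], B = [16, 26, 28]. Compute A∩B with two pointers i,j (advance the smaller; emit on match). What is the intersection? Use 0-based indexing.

[i=0,j=0] 8<16 → i++
[i=1,j=0] 17>16 → j++
[i=1,j=1] 17<26 → i++
[i=2,j=1] 19<26 → i++
[i=3,j=1] 26==26 emit → i++,j++

intersection = [26]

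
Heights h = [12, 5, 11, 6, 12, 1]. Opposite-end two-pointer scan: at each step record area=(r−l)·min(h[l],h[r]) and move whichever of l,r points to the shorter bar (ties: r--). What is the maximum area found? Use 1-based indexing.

l=1 r=6: min(12,1)*5=5 best=5 *, r--
l=1 r=5: min(12,12)*4=48 best=48 *, r--
l=1 r=4: min(12,6)*3=18 best=48, r--
l=1 r=3: min(12,11)*2=22 best=48, r--
l=1 r=2: min(12,5)*1=5 best=48, r--

max area = 48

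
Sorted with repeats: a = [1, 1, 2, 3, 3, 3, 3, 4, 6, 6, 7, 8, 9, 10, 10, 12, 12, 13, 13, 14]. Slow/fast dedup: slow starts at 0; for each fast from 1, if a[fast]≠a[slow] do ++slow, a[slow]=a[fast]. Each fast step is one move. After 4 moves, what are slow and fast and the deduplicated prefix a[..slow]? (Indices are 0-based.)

slow=0 fast=1: a[fast]=1=a[slow] dup, fast++
slow=0 fast=2: a[fast]=2≠a[slow]=1 write a[1]=2, slow++,fast++
slow=1 fast=3: a[fast]=3≠a[slow]=2 write a[2]=3, slow++,fast++
slow=2 fast=4: a[fast]=3=a[slow] dup, fast++

slow=2, fast=5, prefix=[1, 2, 3]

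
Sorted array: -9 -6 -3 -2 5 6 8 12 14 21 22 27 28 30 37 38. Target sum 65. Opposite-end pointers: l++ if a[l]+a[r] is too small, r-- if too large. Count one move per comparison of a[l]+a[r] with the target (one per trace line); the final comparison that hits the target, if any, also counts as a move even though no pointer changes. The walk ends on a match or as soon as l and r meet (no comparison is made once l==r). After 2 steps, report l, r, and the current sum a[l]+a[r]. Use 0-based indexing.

[0,15] -9+38=29 <65 → l++
[1,15] -6+38=32 <65 → l++

l=2, r=15, sum=35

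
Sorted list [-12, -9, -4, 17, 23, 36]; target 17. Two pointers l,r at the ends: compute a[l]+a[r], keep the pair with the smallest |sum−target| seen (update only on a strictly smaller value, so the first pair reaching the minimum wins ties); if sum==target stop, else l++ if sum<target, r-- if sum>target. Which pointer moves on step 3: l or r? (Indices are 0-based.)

l

[0,5] -12+36=24 d=7 * → r--
[0,4] -12+23=11 d=6 * → l++
[1,4] -9+23=14 d=3 * → l++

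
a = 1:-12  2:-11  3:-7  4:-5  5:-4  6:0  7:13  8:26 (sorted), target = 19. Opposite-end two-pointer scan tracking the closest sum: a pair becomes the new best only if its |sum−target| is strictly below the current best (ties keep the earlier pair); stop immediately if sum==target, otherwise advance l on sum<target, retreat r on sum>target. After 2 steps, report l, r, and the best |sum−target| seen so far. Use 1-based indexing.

l=1 r=8: -12+26=14 d=5 *, l++
l=2 r=8: -11+26=15 d=4 *, l++

l=3, r=8, best |Δ|=4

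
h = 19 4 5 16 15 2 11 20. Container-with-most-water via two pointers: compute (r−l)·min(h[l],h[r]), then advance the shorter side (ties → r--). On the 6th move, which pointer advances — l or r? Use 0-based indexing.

l

l=0 r=7: min(19,20)*7=133 best=133 *, l++
l=1 r=7: min(4,20)*6=24 best=133, l++
l=2 r=7: min(5,20)*5=25 best=133, l++
l=3 r=7: min(16,20)*4=64 best=133, l++
l=4 r=7: min(15,20)*3=45 best=133, l++
l=5 r=7: min(2,20)*2=4 best=133, l++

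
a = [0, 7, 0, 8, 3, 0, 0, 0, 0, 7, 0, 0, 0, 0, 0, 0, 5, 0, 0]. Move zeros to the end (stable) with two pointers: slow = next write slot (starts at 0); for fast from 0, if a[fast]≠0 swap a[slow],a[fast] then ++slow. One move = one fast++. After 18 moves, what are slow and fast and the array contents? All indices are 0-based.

(s=0,f=0) a[fast]=0 → fast++
(s=0,f=1) a[fast]=7≠0 swap→a[0]=7 → slow++,fast++
(s=1,f=2) a[fast]=0 → fast++
(s=1,f=3) a[fast]=8≠0 swap→a[1]=8 → slow++,fast++
(s=2,f=4) a[fast]=3≠0 swap→a[2]=3 → slow++,fast++
(s=3,f=5) a[fast]=0 → fast++
(s=3,f=6) a[fast]=0 → fast++
(s=3,f=7) a[fast]=0 → fast++
(s=3,f=8) a[fast]=0 → fast++
(s=3,f=9) a[fast]=7≠0 swap→a[3]=7 → slow++,fast++
(s=4,f=10) a[fast]=0 → fast++
(s=4,f=11) a[fast]=0 → fast++
(s=4,f=12) a[fast]=0 → fast++
(s=4,f=13) a[fast]=0 → fast++
(s=4,f=14) a[fast]=0 → fast++
(s=4,f=15) a[fast]=0 → fast++
(s=4,f=16) a[fast]=5≠0 swap→a[4]=5 → slow++,fast++
(s=5,f=17) a[fast]=0 → fast++

slow=5, fast=18, a=[7, 8, 3, 7, 5, 0, 0, 0, 0, 0, 0, 0, 0, 0, 0, 0, 0, 0, 0]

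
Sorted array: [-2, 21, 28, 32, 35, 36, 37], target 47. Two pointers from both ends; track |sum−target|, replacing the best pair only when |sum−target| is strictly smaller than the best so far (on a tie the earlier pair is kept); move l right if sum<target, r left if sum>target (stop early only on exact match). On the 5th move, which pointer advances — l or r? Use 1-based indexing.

r

[1,7] -2+37=35 d=12 * → l++
[2,7] 21+37=58 d=11 * → r--
[2,6] 21+36=57 d=10 * → r--
[2,5] 21+35=56 d=9 * → r--
[2,4] 21+32=53 d=6 * → r--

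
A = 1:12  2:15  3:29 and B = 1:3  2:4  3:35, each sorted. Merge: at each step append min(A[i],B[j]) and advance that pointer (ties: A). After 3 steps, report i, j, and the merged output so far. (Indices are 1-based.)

i=2, j=3, merged so far=[3, 4, 12]

[i=1,j=1] A[i]=12>B[j]=3 take 3 → j++
[i=1,j=2] A[i]=12>B[j]=4 take 4 → j++
[i=1,j=3] A[i]=12<=B[j]=35 take 12 → i++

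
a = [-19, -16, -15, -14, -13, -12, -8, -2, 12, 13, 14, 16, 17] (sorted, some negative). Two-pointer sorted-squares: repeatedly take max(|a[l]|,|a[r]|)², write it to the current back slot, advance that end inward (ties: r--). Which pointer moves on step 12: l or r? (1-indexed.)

l=1 r=13: |-19|>|17| out[13]=361, l++
l=2 r=13: |-16|<=|17| out[12]=289, r--
l=2 r=12: |-16|<=|16| out[11]=256, r--
l=2 r=11: |-16|>|14| out[10]=256, l++
l=3 r=11: |-15|>|14| out[9]=225, l++
l=4 r=11: |-14|<=|14| out[8]=196, r--
l=4 r=10: |-14|>|13| out[7]=196, l++
l=5 r=10: |-13|<=|13| out[6]=169, r--
l=5 r=9: |-13|>|12| out[5]=169, l++
l=6 r=9: |-12|<=|12| out[4]=144, r--
l=6 r=8: |-12|>|-2| out[3]=144, l++
l=7 r=8: |-8|>|-2| out[2]=64, l++

l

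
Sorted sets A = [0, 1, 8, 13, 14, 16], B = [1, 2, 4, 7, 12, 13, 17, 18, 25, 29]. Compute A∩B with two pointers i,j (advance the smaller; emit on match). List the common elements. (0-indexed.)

i=0 j=0: 0<1, i++
i=1 j=0: 1==1 emit, i++,j++
i=2 j=1: 8>2, j++
i=2 j=2: 8>4, j++
i=2 j=3: 8>7, j++
i=2 j=4: 8<12, i++
i=3 j=4: 13>12, j++
i=3 j=5: 13==13 emit, i++,j++
i=4 j=6: 14<17, i++
i=5 j=6: 16<17, i++

intersection = [1, 13]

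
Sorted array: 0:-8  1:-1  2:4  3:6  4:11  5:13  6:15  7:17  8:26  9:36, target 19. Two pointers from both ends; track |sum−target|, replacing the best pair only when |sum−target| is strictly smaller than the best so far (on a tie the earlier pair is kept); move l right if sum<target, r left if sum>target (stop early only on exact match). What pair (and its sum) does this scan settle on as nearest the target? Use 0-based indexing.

pair (4, 15) with sum 19 (|Δ|=0)

l=0 r=9: -8+36=28 d=9 *, r--
l=0 r=8: -8+26=18 d=1 *, l++
l=1 r=8: -1+26=25 d=6, r--
l=1 r=7: -1+17=16 d=3, l++
l=2 r=7: 4+17=21 d=2, r--
l=2 r=6: 4+15=19 d=0 *, stop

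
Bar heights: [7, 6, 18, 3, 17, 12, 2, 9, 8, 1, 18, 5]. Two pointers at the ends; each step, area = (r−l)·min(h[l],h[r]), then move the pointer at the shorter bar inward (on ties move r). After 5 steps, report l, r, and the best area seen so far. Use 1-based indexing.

l=1 r=12: min(7,5)*11=55 best=55 *, r--
l=1 r=11: min(7,18)*10=70 best=70 *, l++
l=2 r=11: min(6,18)*9=54 best=70, l++
l=3 r=11: min(18,18)*8=144 best=144 *, r--
l=3 r=10: min(18,1)*7=7 best=144, r--

l=3, r=9, best area=144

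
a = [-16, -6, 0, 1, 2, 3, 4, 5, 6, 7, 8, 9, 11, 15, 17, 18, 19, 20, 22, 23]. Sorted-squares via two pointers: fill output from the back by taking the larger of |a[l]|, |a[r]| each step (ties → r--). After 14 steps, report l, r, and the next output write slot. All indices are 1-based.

l=1 r=20: |-16|<=|23| out[20]=529, r--
l=1 r=19: |-16|<=|22| out[19]=484, r--
l=1 r=18: |-16|<=|20| out[18]=400, r--
l=1 r=17: |-16|<=|19| out[17]=361, r--
l=1 r=16: |-16|<=|18| out[16]=324, r--
l=1 r=15: |-16|<=|17| out[15]=289, r--
l=1 r=14: |-16|>|15| out[14]=256, l++
l=2 r=14: |-6|<=|15| out[13]=225, r--
l=2 r=13: |-6|<=|11| out[12]=121, r--
l=2 r=12: |-6|<=|9| out[11]=81, r--
l=2 r=11: |-6|<=|8| out[10]=64, r--
l=2 r=10: |-6|<=|7| out[9]=49, r--
l=2 r=9: |-6|<=|6| out[8]=36, r--
l=2 r=8: |-6|>|5| out[7]=36, l++

l=3, r=8, next write slot=6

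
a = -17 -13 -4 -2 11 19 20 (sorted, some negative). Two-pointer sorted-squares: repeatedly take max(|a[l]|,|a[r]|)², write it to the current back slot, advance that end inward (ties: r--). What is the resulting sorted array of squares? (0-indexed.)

[4, 16, 121, 169, 289, 361, 400]

[0,6] |-17|<=|20| out[6]=400 → r--
[0,5] |-17|<=|19| out[5]=361 → r--
[0,4] |-17|>|11| out[4]=289 → l++
[1,4] |-13|>|11| out[3]=169 → l++
[2,4] |-4|<=|11| out[2]=121 → r--
[2,3] |-4|>|-2| out[1]=16 → l++
[3,3] |-2|<=|-2| out[0]=4 → r--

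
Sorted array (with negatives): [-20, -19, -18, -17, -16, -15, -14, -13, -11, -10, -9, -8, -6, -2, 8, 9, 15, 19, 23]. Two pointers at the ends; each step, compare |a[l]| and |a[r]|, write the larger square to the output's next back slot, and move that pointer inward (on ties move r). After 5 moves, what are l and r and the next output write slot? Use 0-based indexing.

l=3, r=16, next write slot=13

[0,18] |-20|<=|23| out[18]=529 → r--
[0,17] |-20|>|19| out[17]=400 → l++
[1,17] |-19|<=|19| out[16]=361 → r--
[1,16] |-19|>|15| out[15]=361 → l++
[2,16] |-18|>|15| out[14]=324 → l++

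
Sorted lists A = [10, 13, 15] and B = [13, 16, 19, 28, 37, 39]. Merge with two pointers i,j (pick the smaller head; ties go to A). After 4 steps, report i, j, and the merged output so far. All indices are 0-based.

i=3, j=1, merged so far=[10, 13, 13, 15]

[i=0,j=0] A[i]=10<=B[j]=13 take 10 → i++
[i=1,j=0] A[i]=13<=B[j]=13 take 13 → i++
[i=2,j=0] A[i]=15>B[j]=13 take 13 → j++
[i=2,j=1] A[i]=15<=B[j]=16 take 15 → i++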